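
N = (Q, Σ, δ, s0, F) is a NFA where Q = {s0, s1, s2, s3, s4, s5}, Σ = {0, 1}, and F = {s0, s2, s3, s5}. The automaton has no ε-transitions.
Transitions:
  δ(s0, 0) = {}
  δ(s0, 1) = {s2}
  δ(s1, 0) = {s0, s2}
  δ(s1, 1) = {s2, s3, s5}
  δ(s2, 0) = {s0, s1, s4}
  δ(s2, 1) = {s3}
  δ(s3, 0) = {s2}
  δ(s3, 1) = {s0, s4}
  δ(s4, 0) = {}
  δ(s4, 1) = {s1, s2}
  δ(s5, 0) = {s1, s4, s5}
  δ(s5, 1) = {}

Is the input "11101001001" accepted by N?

rejected

Start: {s0}
read 1: {s2}
read 1: {s3}
read 1: {s0, s4}
read 0: {}
The reachable set is empty and stays empty for the remaining 7 symbols.
Reachable ∩ accepting = {} — empty.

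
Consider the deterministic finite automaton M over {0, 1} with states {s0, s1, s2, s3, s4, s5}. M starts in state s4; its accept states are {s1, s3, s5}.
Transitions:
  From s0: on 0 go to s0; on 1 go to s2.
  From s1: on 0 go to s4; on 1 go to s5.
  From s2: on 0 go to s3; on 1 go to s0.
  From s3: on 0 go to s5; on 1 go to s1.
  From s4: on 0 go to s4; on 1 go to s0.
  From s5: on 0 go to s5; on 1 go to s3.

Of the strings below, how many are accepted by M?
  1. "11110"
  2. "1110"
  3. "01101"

2

"11110": accepted
"1110": rejected
"01101": accepted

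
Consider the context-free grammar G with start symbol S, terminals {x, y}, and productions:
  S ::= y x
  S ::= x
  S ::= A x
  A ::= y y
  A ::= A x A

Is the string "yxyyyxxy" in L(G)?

no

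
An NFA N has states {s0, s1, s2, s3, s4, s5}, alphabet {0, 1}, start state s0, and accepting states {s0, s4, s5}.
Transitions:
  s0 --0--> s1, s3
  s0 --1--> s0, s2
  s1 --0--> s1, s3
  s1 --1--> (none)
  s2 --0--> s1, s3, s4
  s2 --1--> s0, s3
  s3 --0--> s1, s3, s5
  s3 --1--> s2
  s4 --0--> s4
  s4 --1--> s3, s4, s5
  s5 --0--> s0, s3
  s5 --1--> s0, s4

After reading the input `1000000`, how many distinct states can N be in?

5

Start: {s0}
read 1: {s0, s2}
read 0: {s1, s3, s4}
read 0: {s1, s3, s4, s5}
read 0: {s0, s1, s3, s4, s5}
read 0: {s0, s1, s3, s4, s5}
read 0: {s0, s1, s3, s4, s5}
read 0: {s0, s1, s3, s4, s5}
Final reachable set {s0, s1, s3, s4, s5} has 5 states.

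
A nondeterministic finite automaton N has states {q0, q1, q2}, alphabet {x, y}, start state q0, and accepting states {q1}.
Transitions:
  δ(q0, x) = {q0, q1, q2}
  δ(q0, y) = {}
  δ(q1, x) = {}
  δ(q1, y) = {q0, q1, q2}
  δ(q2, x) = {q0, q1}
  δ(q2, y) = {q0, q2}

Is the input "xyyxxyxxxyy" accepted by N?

Start: {q0}
read x: {q0, q1, q2}
read y: {q0, q1, q2}
read y: {q0, q1, q2}
read x: {q0, q1, q2}
read x: {q0, q1, q2}
read y: {q0, q1, q2}
read x: {q0, q1, q2}
read x: {q0, q1, q2}
read x: {q0, q1, q2}
read y: {q0, q1, q2}
read y: {q0, q1, q2}
Reachable ∩ accepting = {q1} — nonempty.

accepted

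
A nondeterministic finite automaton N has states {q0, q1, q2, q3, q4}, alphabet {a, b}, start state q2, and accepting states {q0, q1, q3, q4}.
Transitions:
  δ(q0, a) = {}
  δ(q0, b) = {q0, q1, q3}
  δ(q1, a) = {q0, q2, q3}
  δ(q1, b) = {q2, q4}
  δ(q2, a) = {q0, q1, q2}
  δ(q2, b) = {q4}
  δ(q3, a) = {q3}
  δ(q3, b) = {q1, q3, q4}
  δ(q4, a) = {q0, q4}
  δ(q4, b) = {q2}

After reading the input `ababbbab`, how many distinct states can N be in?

Start: {q2}
read a: {q0, q1, q2}
read b: {q0, q1, q2, q3, q4}
read a: {q0, q1, q2, q3, q4}
read b: {q0, q1, q2, q3, q4}
read b: {q0, q1, q2, q3, q4}
read b: {q0, q1, q2, q3, q4}
read a: {q0, q1, q2, q3, q4}
read b: {q0, q1, q2, q3, q4}
Final reachable set {q0, q1, q2, q3, q4} has 5 states.

5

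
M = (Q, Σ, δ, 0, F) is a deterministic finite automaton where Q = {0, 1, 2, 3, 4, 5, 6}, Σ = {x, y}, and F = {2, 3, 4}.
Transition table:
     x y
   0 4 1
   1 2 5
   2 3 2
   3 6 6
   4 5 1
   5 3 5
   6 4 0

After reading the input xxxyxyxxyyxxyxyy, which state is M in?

0

0 --x--> 4
4 --x--> 5
5 --x--> 3
3 --y--> 6
6 --x--> 4
4 --y--> 1
1 --x--> 2
2 --x--> 3
3 --y--> 6
6 --y--> 0
0 --x--> 4
4 --x--> 5
5 --y--> 5
5 --x--> 3
3 --y--> 6
6 --y--> 0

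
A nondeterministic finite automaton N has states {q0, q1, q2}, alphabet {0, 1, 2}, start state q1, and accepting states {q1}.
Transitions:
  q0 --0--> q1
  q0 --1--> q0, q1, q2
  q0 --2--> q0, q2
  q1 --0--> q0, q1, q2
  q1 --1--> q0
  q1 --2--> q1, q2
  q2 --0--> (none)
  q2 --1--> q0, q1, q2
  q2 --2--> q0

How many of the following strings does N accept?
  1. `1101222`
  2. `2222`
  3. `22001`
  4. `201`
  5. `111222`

`1101222`: accepted
`2222`: accepted
`22001`: accepted
`201`: accepted
`111222`: accepted

5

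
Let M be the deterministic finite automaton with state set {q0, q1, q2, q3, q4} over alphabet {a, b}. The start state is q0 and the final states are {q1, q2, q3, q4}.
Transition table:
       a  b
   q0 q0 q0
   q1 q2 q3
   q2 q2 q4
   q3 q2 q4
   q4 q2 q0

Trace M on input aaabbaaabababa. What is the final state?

q0 --a--> q0
q0 --a--> q0
q0 --a--> q0
q0 --b--> q0
q0 --b--> q0
q0 --a--> q0
q0 --a--> q0
q0 --a--> q0
q0 --b--> q0
q0 --a--> q0
q0 --b--> q0
q0 --a--> q0
q0 --b--> q0
q0 --a--> q0

q0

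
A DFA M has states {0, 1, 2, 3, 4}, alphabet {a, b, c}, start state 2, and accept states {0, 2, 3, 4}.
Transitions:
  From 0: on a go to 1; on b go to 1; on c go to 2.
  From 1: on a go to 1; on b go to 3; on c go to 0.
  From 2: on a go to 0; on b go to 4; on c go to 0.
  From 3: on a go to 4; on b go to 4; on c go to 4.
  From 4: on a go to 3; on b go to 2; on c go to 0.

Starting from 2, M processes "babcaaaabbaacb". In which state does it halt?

2 --b--> 4
4 --a--> 3
3 --b--> 4
4 --c--> 0
0 --a--> 1
1 --a--> 1
1 --a--> 1
1 --a--> 1
1 --b--> 3
3 --b--> 4
4 --a--> 3
3 --a--> 4
4 --c--> 0
0 --b--> 1

1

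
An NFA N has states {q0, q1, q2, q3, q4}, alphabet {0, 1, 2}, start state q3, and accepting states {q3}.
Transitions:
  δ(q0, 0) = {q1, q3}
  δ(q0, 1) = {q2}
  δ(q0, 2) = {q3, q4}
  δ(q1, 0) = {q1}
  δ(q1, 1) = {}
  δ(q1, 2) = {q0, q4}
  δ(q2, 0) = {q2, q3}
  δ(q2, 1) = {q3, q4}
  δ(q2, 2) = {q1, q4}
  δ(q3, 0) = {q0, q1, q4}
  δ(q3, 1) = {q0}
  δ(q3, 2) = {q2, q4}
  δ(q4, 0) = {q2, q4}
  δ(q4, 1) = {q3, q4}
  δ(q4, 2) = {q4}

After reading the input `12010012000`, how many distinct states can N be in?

Start: {q3}
read 1: {q0}
read 2: {q3, q4}
read 0: {q0, q1, q2, q4}
read 1: {q2, q3, q4}
read 0: {q0, q1, q2, q3, q4}
read 0: {q0, q1, q2, q3, q4}
read 1: {q0, q2, q3, q4}
read 2: {q1, q2, q3, q4}
read 0: {q0, q1, q2, q3, q4}
read 0: {q0, q1, q2, q3, q4}
read 0: {q0, q1, q2, q3, q4}
Final reachable set {q0, q1, q2, q3, q4} has 5 states.

5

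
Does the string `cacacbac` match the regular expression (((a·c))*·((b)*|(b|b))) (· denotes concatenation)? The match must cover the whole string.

no

No split of cacacbac into u·v has ((a·c))* matching u and ((b)*|(b|b)) matching v.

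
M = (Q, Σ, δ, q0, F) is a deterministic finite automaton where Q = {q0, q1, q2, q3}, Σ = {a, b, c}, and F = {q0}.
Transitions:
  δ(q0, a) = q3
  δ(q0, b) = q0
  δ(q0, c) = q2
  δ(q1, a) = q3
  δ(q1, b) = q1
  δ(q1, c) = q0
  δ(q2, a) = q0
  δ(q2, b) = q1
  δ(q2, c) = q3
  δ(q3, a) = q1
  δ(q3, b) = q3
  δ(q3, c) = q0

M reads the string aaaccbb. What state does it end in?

q0 --a--> q3
q3 --a--> q1
q1 --a--> q3
q3 --c--> q0
q0 --c--> q2
q2 --b--> q1
q1 --b--> q1

q1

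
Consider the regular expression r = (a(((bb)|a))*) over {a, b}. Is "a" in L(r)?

Split as a·ε: a matches a and (((bb)|a))* matches ε.

yes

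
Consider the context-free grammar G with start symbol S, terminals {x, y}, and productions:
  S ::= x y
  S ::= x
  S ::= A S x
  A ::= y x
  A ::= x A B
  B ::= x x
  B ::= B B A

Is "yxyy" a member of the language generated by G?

no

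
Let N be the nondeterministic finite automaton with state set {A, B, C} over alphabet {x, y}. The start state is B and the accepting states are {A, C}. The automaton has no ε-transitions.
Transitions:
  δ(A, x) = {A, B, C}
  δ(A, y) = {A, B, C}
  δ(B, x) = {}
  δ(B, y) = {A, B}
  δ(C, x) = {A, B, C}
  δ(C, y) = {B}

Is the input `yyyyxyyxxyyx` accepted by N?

Start: {B}
read y: {A, B}
read y: {A, B, C}
read y: {A, B, C}
read y: {A, B, C}
read x: {A, B, C}
read y: {A, B, C}
read y: {A, B, C}
read x: {A, B, C}
read x: {A, B, C}
read y: {A, B, C}
read y: {A, B, C}
read x: {A, B, C}
Reachable ∩ accepting = {A, C} — nonempty.

accepted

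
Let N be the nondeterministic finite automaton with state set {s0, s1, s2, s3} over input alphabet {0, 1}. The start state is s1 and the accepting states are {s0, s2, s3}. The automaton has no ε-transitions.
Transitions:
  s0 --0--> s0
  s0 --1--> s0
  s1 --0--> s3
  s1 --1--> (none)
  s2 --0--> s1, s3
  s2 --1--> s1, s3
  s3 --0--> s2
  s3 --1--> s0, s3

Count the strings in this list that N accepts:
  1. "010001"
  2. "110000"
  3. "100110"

"010001": accepted
"110000": rejected
"100110": rejected

1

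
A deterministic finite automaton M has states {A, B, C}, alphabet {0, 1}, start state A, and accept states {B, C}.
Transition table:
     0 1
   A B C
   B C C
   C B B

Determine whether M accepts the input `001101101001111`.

accepted

A --0--> B
B --0--> C
C --1--> B
B --1--> C
C --0--> B
B --1--> C
C --1--> B
B --0--> C
C --1--> B
B --0--> C
C --0--> B
B --1--> C
C --1--> B
B --1--> C
C --1--> B
End in state B, which is an accepting state.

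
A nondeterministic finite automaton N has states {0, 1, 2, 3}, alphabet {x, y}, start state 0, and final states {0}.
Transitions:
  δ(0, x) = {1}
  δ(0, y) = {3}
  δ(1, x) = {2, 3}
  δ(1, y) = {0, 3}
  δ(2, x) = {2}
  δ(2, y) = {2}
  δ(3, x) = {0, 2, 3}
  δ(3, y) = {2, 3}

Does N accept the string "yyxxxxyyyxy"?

Start: {0}
read y: {3}
read y: {2, 3}
read x: {0, 2, 3}
read x: {0, 1, 2, 3}
read x: {0, 1, 2, 3}
read x: {0, 1, 2, 3}
read y: {0, 2, 3}
read y: {2, 3}
read y: {2, 3}
read x: {0, 2, 3}
read y: {2, 3}
Reachable ∩ accepting = {} — empty.

rejected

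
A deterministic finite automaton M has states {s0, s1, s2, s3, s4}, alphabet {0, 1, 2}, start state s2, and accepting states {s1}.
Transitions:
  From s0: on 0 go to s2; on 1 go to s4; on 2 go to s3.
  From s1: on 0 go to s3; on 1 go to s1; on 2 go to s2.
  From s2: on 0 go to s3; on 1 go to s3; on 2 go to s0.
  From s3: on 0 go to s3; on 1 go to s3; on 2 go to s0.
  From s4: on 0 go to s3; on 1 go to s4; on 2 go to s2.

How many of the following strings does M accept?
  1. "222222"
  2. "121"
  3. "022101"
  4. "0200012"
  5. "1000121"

"222222": rejected
"121": rejected
"022101": rejected
"0200012": rejected
"1000121": rejected

0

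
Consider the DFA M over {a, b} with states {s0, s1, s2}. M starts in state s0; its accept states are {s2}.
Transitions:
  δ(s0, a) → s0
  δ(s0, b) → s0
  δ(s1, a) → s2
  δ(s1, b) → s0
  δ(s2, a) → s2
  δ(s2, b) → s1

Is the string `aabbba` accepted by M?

s0 --a--> s0
s0 --a--> s0
s0 --b--> s0
s0 --b--> s0
s0 --b--> s0
s0 --a--> s0
End in state s0, which is not an accepting state.

rejected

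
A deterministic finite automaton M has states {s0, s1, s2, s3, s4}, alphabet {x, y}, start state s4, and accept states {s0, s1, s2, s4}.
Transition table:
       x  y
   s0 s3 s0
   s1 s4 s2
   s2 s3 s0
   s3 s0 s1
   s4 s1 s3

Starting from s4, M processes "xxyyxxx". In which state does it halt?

s4

s4 --x--> s1
s1 --x--> s4
s4 --y--> s3
s3 --y--> s1
s1 --x--> s4
s4 --x--> s1
s1 --x--> s4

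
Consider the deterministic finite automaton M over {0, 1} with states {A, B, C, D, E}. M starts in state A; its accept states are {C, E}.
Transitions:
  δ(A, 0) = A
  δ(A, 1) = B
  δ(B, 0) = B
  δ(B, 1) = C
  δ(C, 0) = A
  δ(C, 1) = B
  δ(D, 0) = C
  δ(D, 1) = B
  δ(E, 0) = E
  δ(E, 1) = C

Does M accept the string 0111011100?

A --0--> A
A --1--> B
B --1--> C
C --1--> B
B --0--> B
B --1--> C
C --1--> B
B --1--> C
C --0--> A
A --0--> A
End in state A, which is not an accepting state.

rejected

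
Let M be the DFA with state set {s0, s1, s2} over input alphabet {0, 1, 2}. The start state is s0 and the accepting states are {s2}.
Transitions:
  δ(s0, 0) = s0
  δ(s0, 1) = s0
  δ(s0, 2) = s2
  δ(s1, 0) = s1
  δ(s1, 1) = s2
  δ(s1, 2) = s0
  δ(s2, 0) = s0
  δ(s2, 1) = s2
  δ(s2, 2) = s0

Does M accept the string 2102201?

rejected

s0 --2--> s2
s2 --1--> s2
s2 --0--> s0
s0 --2--> s2
s2 --2--> s0
s0 --0--> s0
s0 --1--> s0
End in state s0, which is not an accepting state.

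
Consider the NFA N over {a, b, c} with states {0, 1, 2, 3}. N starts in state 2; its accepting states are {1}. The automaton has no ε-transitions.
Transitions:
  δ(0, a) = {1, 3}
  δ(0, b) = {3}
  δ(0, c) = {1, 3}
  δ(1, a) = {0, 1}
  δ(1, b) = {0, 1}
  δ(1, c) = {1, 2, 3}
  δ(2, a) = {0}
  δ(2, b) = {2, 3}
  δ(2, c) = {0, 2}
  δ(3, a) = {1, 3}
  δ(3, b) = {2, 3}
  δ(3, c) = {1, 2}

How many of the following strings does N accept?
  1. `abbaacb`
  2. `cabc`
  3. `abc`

`abbaacb`: accepted
`cabc`: accepted
`abc`: accepted

3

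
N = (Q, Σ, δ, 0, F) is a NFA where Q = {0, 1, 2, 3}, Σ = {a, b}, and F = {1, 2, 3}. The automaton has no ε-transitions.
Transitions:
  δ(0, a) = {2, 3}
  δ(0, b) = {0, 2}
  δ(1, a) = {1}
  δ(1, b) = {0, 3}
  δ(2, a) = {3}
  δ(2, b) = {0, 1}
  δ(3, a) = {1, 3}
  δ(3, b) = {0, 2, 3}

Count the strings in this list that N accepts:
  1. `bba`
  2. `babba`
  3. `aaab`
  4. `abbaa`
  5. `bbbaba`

`bba`: accepted
`babba`: accepted
`aaab`: accepted
`abbaa`: accepted
`bbbaba`: accepted

5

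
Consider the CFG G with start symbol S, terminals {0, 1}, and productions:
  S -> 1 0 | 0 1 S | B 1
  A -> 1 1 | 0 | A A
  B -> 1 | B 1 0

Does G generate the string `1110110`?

no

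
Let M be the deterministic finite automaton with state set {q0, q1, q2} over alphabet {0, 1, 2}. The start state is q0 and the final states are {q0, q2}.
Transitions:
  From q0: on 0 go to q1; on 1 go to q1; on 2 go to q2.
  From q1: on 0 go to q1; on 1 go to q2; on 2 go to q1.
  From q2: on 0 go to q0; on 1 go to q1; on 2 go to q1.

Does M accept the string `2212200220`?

rejected

q0 --2--> q2
q2 --2--> q1
q1 --1--> q2
q2 --2--> q1
q1 --2--> q1
q1 --0--> q1
q1 --0--> q1
q1 --2--> q1
q1 --2--> q1
q1 --0--> q1
End in state q1, which is not an accepting state.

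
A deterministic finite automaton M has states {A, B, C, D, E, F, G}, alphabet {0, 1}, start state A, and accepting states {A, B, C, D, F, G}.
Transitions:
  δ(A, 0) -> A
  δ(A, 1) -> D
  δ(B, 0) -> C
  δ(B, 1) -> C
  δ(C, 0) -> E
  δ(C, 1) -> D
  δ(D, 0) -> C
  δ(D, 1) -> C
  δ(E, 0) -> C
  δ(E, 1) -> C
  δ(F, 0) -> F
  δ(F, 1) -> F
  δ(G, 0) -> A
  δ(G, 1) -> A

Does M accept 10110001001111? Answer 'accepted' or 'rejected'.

accepted

A --1--> D
D --0--> C
C --1--> D
D --1--> C
C --0--> E
E --0--> C
C --0--> E
E --1--> C
C --0--> E
E --0--> C
C --1--> D
D --1--> C
C --1--> D
D --1--> C
End in state C, which is an accepting state.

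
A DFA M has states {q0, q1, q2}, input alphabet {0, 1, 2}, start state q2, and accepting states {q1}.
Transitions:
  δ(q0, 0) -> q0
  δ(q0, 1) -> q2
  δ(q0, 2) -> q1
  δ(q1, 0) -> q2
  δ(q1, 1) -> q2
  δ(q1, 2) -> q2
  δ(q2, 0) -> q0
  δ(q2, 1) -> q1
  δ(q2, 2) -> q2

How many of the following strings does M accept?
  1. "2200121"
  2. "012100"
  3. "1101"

1

"2200121": accepted
"012100": rejected
"1101": rejected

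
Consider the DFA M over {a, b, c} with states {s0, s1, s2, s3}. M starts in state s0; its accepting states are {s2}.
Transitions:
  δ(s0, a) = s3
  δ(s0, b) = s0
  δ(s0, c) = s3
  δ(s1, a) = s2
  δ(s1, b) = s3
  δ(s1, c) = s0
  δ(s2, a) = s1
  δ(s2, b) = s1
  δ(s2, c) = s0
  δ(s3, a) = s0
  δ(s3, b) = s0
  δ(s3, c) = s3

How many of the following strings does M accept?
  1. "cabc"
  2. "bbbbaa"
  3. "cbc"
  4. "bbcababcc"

0

"cabc": rejected
"bbbbaa": rejected
"cbc": rejected
"bbcababcc": rejected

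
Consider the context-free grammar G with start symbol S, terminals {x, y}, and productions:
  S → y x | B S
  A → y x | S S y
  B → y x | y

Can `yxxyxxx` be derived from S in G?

no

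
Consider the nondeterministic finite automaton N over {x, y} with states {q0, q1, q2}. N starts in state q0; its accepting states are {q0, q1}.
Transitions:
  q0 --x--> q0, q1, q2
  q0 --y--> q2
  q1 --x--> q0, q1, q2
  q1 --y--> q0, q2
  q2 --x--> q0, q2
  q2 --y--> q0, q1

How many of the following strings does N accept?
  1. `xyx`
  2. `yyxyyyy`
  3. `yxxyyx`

3

`xyx`: accepted
`yyxyyyy`: accepted
`yxxyyx`: accepted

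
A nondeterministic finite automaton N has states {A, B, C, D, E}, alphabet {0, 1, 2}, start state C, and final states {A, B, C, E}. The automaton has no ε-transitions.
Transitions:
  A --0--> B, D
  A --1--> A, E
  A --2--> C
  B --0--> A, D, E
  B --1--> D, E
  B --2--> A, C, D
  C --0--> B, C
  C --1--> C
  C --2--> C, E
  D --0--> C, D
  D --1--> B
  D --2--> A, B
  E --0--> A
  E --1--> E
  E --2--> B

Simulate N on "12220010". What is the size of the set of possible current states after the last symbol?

Start: {C}
read 1: {C}
read 2: {C, E}
read 2: {B, C, E}
read 2: {A, B, C, D, E}
read 0: {A, B, C, D, E}
read 0: {A, B, C, D, E}
read 1: {A, B, C, D, E}
read 0: {A, B, C, D, E}
Final reachable set {A, B, C, D, E} has 5 states.

5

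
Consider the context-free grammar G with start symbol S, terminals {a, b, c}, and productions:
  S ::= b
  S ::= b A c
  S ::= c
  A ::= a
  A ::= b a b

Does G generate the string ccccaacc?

no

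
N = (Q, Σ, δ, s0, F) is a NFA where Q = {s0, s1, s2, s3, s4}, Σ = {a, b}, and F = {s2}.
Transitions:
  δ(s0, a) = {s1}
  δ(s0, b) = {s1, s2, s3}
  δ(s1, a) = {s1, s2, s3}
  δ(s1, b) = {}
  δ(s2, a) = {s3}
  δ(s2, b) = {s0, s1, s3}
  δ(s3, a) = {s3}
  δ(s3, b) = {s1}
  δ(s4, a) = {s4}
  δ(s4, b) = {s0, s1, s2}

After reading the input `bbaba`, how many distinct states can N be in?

3

Start: {s0}
read b: {s1, s2, s3}
read b: {s0, s1, s3}
read a: {s1, s2, s3}
read b: {s0, s1, s3}
read a: {s1, s2, s3}
Final reachable set {s1, s2, s3} has 3 states.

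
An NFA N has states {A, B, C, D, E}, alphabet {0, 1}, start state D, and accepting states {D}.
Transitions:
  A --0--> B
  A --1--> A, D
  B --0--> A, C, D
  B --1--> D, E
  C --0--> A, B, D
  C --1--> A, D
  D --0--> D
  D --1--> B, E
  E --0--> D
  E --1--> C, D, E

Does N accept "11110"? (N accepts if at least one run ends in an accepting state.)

Start: {D}
read 1: {B, E}
read 1: {C, D, E}
read 1: {A, B, C, D, E}
read 1: {A, B, C, D, E}
read 0: {A, B, C, D}
Reachable ∩ accepting = {D} — nonempty.

accepted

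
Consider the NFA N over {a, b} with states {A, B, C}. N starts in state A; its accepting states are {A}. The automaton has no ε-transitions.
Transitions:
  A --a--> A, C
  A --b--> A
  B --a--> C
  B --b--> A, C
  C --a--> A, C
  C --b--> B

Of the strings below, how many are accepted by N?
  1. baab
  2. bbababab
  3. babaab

3

baab: accepted
bbababab: accepted
babaab: accepted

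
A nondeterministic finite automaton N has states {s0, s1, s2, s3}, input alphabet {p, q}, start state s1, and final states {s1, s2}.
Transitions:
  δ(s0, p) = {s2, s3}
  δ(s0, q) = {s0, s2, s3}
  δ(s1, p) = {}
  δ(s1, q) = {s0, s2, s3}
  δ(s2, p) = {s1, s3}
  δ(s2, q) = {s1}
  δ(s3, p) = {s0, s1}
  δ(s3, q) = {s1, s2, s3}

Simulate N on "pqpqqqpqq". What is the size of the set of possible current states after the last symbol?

Start: {s1}
read p: {}
The reachable set is empty and stays empty for the remaining 8 symbols.
Final reachable set {} has 0 states.

0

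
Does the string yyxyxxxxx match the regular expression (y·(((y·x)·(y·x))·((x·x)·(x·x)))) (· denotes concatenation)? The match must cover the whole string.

Split as y·yxyxxxxx: y matches y and (((y·x)·(y·x))·((x·x)·(x·x))) matches yxyxxxxx.

yes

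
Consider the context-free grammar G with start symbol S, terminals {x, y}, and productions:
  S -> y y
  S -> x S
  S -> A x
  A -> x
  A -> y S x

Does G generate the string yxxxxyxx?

no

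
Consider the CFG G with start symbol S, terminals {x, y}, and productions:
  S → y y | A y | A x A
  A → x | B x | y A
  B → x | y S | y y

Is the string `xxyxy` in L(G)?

no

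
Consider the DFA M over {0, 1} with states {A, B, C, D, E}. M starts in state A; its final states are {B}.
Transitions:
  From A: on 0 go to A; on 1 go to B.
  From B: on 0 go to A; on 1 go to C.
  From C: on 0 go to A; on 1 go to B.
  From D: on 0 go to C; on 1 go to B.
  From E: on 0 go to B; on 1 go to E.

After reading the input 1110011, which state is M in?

A --1--> B
B --1--> C
C --1--> B
B --0--> A
A --0--> A
A --1--> B
B --1--> C

C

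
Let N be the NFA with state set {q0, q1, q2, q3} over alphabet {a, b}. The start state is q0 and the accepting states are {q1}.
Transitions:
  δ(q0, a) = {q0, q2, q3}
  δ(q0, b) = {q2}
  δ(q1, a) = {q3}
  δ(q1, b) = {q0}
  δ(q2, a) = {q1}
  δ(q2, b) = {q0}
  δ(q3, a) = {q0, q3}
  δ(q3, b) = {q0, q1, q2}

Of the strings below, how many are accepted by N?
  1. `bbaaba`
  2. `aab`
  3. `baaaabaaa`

`bbaaba`: accepted
`aab`: accepted
`baaaabaaa`: accepted

3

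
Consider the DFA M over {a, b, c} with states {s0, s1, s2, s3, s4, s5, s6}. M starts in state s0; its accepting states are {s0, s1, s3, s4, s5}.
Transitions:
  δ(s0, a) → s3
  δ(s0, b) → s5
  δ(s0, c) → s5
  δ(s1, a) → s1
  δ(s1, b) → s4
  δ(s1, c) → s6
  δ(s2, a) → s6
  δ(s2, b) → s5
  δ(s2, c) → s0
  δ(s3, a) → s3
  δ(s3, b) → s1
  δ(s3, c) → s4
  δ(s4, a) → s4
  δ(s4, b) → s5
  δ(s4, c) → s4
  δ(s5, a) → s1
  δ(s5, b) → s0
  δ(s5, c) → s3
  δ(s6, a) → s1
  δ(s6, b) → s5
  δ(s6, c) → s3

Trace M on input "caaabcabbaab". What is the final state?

s1

s0 --c--> s5
s5 --a--> s1
s1 --a--> s1
s1 --a--> s1
s1 --b--> s4
s4 --c--> s4
s4 --a--> s4
s4 --b--> s5
s5 --b--> s0
s0 --a--> s3
s3 --a--> s3
s3 --b--> s1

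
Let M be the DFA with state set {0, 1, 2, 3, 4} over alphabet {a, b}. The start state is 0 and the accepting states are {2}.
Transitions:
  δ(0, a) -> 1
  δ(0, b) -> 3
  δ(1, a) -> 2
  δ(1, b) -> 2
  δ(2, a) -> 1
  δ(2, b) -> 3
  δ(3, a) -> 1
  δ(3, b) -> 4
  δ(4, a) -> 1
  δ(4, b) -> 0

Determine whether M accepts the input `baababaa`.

accepted

0 --b--> 3
3 --a--> 1
1 --a--> 2
2 --b--> 3
3 --a--> 1
1 --b--> 2
2 --a--> 1
1 --a--> 2
End in state 2, which is an accepting state.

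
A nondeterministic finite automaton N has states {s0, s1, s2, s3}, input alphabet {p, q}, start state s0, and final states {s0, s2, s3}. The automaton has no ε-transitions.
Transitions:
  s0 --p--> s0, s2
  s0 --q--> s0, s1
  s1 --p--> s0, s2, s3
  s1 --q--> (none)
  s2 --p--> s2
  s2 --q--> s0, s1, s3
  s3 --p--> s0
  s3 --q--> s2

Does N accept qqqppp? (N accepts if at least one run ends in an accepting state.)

Start: {s0}
read q: {s0, s1}
read q: {s0, s1}
read q: {s0, s1}
read p: {s0, s2, s3}
read p: {s0, s2}
read p: {s0, s2}
Reachable ∩ accepting = {s0, s2} — nonempty.

accepted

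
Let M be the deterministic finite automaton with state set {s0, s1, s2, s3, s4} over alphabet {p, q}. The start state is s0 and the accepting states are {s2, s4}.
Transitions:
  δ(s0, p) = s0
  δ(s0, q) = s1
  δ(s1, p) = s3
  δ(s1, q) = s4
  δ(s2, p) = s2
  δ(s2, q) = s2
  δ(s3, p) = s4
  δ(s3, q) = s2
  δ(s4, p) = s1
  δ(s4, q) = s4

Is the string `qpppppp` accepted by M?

rejected

s0 --q--> s1
s1 --p--> s3
s3 --p--> s4
s4 --p--> s1
s1 --p--> s3
s3 --p--> s4
s4 --p--> s1
End in state s1, which is not an accepting state.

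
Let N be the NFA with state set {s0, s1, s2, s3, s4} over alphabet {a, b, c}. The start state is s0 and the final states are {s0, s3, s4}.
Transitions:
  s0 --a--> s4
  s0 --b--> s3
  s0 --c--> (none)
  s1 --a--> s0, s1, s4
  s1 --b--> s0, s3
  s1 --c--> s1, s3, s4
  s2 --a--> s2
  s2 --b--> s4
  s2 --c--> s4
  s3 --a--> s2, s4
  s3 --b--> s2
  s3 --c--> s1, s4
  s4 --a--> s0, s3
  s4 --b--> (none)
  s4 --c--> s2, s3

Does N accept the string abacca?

rejected

Start: {s0}
read a: {s4}
read b: {}
The reachable set is empty and stays empty for the remaining 4 symbols.
Reachable ∩ accepting = {} — empty.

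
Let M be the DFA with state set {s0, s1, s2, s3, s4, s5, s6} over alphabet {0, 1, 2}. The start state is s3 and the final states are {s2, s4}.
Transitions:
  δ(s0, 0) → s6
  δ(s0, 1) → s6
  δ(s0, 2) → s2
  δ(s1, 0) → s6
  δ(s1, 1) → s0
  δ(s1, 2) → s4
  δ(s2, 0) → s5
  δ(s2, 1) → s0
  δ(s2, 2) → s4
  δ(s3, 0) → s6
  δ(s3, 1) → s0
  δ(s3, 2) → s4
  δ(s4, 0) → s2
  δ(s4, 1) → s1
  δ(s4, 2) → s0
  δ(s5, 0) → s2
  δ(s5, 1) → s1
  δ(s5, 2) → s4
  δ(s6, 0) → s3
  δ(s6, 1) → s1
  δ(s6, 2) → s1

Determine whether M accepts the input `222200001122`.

s3 --2--> s4
s4 --2--> s0
s0 --2--> s2
s2 --2--> s4
s4 --0--> s2
s2 --0--> s5
s5 --0--> s2
s2 --0--> s5
s5 --1--> s1
s1 --1--> s0
s0 --2--> s2
s2 --2--> s4
End in state s4, which is an accepting state.

accepted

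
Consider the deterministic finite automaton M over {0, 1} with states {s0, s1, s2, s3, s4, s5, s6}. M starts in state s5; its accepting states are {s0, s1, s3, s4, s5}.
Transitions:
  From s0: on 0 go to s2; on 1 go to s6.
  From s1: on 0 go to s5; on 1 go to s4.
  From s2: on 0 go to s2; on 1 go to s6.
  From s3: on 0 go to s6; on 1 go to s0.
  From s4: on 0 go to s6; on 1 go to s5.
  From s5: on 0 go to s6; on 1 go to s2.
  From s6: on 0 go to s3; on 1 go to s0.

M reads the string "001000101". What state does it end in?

s5 --0--> s6
s6 --0--> s3
s3 --1--> s0
s0 --0--> s2
s2 --0--> s2
s2 --0--> s2
s2 --1--> s6
s6 --0--> s3
s3 --1--> s0

s0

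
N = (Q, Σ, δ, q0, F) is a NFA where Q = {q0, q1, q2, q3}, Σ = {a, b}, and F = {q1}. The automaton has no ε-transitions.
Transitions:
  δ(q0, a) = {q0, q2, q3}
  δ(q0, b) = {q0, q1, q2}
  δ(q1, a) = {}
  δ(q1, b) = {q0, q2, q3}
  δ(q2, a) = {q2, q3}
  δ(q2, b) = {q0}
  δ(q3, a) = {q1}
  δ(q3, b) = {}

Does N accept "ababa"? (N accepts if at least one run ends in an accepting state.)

Start: {q0}
read a: {q0, q2, q3}
read b: {q0, q1, q2}
read a: {q0, q2, q3}
read b: {q0, q1, q2}
read a: {q0, q2, q3}
Reachable ∩ accepting = {} — empty.

rejected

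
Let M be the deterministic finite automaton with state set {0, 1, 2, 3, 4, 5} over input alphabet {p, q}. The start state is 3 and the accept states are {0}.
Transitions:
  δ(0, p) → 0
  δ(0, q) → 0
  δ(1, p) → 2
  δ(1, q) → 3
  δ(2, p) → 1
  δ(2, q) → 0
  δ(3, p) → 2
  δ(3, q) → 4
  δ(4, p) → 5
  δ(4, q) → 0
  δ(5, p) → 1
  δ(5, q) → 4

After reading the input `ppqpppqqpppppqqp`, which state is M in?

3 --p--> 2
2 --p--> 1
1 --q--> 3
3 --p--> 2
2 --p--> 1
1 --p--> 2
2 --q--> 0
0 --q--> 0
0 --p--> 0
0 --p--> 0
0 --p--> 0
0 --p--> 0
0 --p--> 0
0 --q--> 0
0 --q--> 0
0 --p--> 0

0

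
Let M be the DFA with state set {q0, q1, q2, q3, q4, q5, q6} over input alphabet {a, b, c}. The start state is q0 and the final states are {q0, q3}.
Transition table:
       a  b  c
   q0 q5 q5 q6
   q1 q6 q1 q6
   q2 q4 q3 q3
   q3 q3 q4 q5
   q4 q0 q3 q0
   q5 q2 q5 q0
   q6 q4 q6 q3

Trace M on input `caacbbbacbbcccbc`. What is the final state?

q0

q0 --c--> q6
q6 --a--> q4
q4 --a--> q0
q0 --c--> q6
q6 --b--> q6
q6 --b--> q6
q6 --b--> q6
q6 --a--> q4
q4 --c--> q0
q0 --b--> q5
q5 --b--> q5
q5 --c--> q0
q0 --c--> q6
q6 --c--> q3
q3 --b--> q4
q4 --c--> q0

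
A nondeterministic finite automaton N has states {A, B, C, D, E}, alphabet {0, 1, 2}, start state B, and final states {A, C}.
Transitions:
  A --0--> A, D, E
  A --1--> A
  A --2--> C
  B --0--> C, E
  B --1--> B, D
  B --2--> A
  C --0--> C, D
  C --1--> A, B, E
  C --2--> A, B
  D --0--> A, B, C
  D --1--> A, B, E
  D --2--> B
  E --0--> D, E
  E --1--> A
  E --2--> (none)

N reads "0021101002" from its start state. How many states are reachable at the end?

3

Start: {B}
read 0: {C, E}
read 0: {C, D, E}
read 2: {A, B}
read 1: {A, B, D}
read 1: {A, B, D, E}
read 0: {A, B, C, D, E}
read 1: {A, B, D, E}
read 0: {A, B, C, D, E}
read 0: {A, B, C, D, E}
read 2: {A, B, C}
Final reachable set {A, B, C} has 3 states.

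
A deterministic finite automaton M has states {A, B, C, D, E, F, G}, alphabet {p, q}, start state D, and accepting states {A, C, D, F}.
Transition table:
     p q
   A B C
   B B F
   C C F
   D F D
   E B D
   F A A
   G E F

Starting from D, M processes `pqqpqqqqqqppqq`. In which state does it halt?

D --p--> F
F --q--> A
A --q--> C
C --p--> C
C --q--> F
F --q--> A
A --q--> C
C --q--> F
F --q--> A
A --q--> C
C --p--> C
C --p--> C
C --q--> F
F --q--> A

A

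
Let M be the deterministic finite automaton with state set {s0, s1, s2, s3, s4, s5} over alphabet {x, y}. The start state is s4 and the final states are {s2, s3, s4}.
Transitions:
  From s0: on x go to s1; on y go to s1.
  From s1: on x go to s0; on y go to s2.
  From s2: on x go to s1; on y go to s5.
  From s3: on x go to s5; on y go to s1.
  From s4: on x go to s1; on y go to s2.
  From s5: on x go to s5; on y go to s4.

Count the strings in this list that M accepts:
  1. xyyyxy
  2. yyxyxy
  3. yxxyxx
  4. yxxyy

3

xyyyxy: accepted
yyxyxy: accepted
yxxyxx: rejected
yxxyy: accepted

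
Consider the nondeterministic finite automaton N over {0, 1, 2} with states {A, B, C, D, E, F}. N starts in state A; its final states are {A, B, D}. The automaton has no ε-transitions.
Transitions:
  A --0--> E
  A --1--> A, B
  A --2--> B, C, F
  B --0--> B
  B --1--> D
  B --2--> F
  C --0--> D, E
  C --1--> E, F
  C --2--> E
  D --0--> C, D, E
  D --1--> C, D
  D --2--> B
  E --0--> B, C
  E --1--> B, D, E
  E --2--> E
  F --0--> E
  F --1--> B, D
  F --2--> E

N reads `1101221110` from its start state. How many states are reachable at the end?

4

Start: {A}
read 1: {A, B}
read 1: {A, B, D}
read 0: {B, C, D, E}
read 1: {B, C, D, E, F}
read 2: {B, E, F}
read 2: {E, F}
read 1: {B, D, E}
read 1: {B, C, D, E}
read 1: {B, C, D, E, F}
read 0: {B, C, D, E}
Final reachable set {B, C, D, E} has 4 states.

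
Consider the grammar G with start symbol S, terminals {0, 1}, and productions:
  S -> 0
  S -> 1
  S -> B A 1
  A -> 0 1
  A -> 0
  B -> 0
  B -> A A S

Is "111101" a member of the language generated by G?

no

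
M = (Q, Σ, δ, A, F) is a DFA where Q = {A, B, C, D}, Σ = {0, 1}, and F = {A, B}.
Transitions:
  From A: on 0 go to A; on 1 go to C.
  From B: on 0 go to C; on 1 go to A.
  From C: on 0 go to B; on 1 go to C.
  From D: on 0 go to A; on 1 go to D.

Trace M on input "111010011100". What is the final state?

C

A --1--> C
C --1--> C
C --1--> C
C --0--> B
B --1--> A
A --0--> A
A --0--> A
A --1--> C
C --1--> C
C --1--> C
C --0--> B
B --0--> C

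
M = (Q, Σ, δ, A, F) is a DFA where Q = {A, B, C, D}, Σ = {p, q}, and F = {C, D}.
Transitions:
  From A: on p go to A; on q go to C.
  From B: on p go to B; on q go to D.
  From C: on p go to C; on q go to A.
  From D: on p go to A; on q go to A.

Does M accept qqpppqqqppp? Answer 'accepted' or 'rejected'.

A --q--> C
C --q--> A
A --p--> A
A --p--> A
A --p--> A
A --q--> C
C --q--> A
A --q--> C
C --p--> C
C --p--> C
C --p--> C
End in state C, which is an accepting state.

accepted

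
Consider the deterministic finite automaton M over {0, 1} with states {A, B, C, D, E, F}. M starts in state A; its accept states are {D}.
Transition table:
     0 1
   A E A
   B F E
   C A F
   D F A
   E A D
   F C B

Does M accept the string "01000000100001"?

accepted

A --0--> E
E --1--> D
D --0--> F
F --0--> C
C --0--> A
A --0--> E
E --0--> A
A --0--> E
E --1--> D
D --0--> F
F --0--> C
C --0--> A
A --0--> E
E --1--> D
End in state D, which is an accepting state.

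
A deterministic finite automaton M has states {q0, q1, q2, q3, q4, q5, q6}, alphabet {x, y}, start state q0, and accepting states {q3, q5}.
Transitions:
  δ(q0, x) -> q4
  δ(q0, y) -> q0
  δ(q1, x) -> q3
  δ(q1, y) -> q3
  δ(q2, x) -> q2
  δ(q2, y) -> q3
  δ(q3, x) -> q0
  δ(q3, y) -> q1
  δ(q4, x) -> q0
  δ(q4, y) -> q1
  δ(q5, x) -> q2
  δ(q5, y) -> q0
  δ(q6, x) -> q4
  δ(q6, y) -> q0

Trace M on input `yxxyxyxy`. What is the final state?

q0 --y--> q0
q0 --x--> q4
q4 --x--> q0
q0 --y--> q0
q0 --x--> q4
q4 --y--> q1
q1 --x--> q3
q3 --y--> q1

q1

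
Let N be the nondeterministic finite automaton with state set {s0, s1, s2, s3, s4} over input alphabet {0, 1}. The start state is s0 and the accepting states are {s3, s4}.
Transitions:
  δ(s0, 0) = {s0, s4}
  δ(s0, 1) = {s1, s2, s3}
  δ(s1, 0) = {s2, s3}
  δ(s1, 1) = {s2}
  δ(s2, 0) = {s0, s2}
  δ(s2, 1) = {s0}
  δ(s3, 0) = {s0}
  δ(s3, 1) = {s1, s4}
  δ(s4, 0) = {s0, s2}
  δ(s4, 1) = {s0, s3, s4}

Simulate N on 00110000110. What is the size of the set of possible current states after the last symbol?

4

Start: {s0}
read 0: {s0, s4}
read 0: {s0, s2, s4}
read 1: {s0, s1, s2, s3, s4}
read 1: {s0, s1, s2, s3, s4}
read 0: {s0, s2, s3, s4}
read 0: {s0, s2, s4}
read 0: {s0, s2, s4}
read 0: {s0, s2, s4}
read 1: {s0, s1, s2, s3, s4}
read 1: {s0, s1, s2, s3, s4}
read 0: {s0, s2, s3, s4}
Final reachable set {s0, s2, s3, s4} has 4 states.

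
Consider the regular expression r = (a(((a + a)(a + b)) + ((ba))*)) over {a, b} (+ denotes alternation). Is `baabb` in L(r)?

No split of baabb into u·v has a matching u and (((a+a)(a+b))+((ba))*) matching v.

no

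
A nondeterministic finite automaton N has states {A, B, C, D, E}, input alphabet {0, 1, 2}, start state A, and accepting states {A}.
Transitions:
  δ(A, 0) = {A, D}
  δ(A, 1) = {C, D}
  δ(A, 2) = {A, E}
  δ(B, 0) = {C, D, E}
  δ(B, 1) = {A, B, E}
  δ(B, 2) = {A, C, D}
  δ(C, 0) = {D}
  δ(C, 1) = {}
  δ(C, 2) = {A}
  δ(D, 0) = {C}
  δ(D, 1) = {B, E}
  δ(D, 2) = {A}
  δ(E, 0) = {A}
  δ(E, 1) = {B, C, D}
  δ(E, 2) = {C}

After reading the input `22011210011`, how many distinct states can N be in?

Start: {A}
read 2: {A, E}
read 2: {A, C, E}
read 0: {A, D}
read 1: {B, C, D, E}
read 1: {A, B, C, D, E}
read 2: {A, C, D, E}
read 1: {B, C, D, E}
read 0: {A, C, D, E}
read 0: {A, C, D}
read 1: {B, C, D, E}
read 1: {A, B, C, D, E}
Final reachable set {A, B, C, D, E} has 5 states.

5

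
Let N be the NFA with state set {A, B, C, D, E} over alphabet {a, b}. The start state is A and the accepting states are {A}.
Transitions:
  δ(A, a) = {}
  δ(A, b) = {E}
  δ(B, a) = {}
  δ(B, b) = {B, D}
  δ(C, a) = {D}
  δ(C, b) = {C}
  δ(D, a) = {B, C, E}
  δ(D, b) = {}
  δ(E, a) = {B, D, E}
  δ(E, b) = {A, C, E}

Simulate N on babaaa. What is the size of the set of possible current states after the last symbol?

Start: {A}
read b: {E}
read a: {B, D, E}
read b: {A, B, C, D, E}
read a: {B, C, D, E}
read a: {B, C, D, E}
read a: {B, C, D, E}
Final reachable set {B, C, D, E} has 4 states.

4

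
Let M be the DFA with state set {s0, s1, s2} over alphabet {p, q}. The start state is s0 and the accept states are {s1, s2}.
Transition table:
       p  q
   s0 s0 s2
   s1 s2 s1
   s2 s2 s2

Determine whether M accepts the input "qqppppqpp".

s0 --q--> s2
s2 --q--> s2
s2 --p--> s2
s2 --p--> s2
s2 --p--> s2
s2 --p--> s2
s2 --q--> s2
s2 --p--> s2
s2 --p--> s2
End in state s2, which is an accepting state.

accepted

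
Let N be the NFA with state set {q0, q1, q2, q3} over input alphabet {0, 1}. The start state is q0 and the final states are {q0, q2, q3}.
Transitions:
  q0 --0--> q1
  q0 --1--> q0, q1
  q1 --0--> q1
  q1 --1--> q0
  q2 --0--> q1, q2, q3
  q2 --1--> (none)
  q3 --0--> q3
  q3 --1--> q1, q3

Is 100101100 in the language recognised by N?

Start: {q0}
read 1: {q0, q1}
read 0: {q1}
read 0: {q1}
read 1: {q0}
read 0: {q1}
read 1: {q0}
read 1: {q0, q1}
read 0: {q1}
read 0: {q1}
Reachable ∩ accepting = {} — empty.

rejected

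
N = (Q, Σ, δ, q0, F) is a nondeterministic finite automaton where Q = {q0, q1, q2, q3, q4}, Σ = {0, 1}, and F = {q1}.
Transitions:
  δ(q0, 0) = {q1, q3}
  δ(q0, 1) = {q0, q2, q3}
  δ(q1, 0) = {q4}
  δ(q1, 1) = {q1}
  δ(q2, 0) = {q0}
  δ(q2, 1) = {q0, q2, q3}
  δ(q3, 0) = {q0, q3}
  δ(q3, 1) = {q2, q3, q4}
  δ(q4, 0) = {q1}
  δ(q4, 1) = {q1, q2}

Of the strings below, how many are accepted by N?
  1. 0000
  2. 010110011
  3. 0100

0000: accepted
010110011: accepted
0100: accepted

3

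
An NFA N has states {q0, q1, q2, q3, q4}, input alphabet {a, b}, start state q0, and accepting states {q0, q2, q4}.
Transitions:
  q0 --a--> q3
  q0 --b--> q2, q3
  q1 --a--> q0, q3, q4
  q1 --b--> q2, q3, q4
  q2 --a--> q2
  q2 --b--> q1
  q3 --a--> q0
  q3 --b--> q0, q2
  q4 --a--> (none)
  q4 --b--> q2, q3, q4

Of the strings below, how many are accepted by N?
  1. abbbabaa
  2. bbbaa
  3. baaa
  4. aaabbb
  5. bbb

abbbabaa: accepted
bbbaa: accepted
baaa: accepted
aaabbb: accepted
bbb: accepted

5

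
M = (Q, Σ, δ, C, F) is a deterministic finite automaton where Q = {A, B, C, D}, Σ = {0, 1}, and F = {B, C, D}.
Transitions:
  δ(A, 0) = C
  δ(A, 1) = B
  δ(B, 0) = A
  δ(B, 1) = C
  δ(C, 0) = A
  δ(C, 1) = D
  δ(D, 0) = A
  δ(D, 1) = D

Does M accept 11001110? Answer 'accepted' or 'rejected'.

C --1--> D
D --1--> D
D --0--> A
A --0--> C
C --1--> D
D --1--> D
D --1--> D
D --0--> A
End in state A, which is not an accepting state.

rejected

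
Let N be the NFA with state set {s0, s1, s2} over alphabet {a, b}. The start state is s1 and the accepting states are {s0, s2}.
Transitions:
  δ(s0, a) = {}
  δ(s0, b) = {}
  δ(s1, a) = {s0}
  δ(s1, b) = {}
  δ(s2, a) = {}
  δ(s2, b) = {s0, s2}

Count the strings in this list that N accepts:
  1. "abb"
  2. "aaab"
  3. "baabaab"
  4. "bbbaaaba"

0

"abb": rejected
"aaab": rejected
"baabaab": rejected
"bbbaaaba": rejected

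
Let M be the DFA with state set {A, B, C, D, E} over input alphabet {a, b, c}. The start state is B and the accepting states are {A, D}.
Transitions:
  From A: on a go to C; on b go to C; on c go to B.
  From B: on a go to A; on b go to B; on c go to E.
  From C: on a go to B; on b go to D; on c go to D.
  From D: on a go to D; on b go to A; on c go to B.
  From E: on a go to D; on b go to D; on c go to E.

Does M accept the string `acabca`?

accepted

B --a--> A
A --c--> B
B --a--> A
A --b--> C
C --c--> D
D --a--> D
End in state D, which is an accepting state.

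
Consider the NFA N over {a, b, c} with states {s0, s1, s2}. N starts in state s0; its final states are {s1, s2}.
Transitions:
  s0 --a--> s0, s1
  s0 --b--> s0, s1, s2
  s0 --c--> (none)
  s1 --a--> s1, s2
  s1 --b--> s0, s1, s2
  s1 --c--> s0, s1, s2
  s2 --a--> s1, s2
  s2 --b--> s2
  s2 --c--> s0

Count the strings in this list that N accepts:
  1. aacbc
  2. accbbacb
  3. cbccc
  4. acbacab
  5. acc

4

aacbc: accepted
accbbacb: accepted
cbccc: rejected
acbacab: accepted
acc: accepted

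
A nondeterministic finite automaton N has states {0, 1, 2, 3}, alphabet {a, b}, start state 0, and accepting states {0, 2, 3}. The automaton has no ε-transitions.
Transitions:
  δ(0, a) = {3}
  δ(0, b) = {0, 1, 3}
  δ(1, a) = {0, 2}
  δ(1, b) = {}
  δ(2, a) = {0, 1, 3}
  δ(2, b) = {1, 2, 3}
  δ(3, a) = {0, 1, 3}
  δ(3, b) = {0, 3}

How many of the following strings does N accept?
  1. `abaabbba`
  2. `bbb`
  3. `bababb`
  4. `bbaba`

4

`abaabbba`: accepted
`bbb`: accepted
`bababb`: accepted
`bbaba`: accepted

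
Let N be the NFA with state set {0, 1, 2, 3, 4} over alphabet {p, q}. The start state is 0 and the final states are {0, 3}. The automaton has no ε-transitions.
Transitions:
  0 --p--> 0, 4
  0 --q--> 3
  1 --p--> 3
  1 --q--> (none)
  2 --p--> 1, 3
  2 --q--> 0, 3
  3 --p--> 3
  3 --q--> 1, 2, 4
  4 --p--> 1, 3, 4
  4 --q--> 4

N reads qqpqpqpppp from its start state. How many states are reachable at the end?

Start: {0}
read q: {3}
read q: {1, 2, 4}
read p: {1, 3, 4}
read q: {1, 2, 4}
read p: {1, 3, 4}
read q: {1, 2, 4}
read p: {1, 3, 4}
read p: {1, 3, 4}
read p: {1, 3, 4}
read p: {1, 3, 4}
Final reachable set {1, 3, 4} has 3 states.

3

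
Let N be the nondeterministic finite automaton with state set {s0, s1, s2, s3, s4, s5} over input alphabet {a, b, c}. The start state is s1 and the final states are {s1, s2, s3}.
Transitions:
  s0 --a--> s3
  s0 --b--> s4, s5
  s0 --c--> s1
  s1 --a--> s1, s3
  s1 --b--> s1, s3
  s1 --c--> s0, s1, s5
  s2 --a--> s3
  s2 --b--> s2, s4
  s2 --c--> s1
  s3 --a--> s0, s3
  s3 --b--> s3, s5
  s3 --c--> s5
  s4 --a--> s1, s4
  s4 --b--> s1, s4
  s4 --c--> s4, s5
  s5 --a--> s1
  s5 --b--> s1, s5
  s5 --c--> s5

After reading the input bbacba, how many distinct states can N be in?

4

Start: {s1}
read b: {s1, s3}
read b: {s1, s3, s5}
read a: {s0, s1, s3}
read c: {s0, s1, s5}
read b: {s1, s3, s4, s5}
read a: {s0, s1, s3, s4}
Final reachable set {s0, s1, s3, s4} has 4 states.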